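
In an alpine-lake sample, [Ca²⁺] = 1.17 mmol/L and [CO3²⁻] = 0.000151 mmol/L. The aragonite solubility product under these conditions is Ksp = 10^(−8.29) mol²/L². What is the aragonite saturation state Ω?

Ksp = 10^(−8.29) = 5.129×10^-9
Ω = [Ca²⁺][CO3²⁻]/Ksp = (1.17×10^-3)(0.000151×10^-3) / 5.129×10^-9 = 0.0344

Ω = 0.0344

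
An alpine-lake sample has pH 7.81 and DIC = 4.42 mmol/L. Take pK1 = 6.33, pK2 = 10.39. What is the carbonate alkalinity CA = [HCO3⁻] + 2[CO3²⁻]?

CA = 4.29 mmol/L

CA = [HCO3⁻] + 2[CO3²⁻] = (α₁ + 2α₂)·DIC
At pH 7.81: [H⁺]/K1 = 10^-1.48 = 0.033113, K2/[H⁺] = 10^-2.58 = 0.0026303
α₁ = 1/(1 + 0.033113 + 0.0026303) = 1/1.0357 = 0.9655; α₂ = α₁·K2/[H⁺] = 0.002539
α₁ + 2α₂ = 0.9706
CA = 0.9706 × 4.42 = 4.29 mmol/L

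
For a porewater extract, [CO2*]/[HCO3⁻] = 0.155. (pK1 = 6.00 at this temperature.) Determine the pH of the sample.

pH = 6.81

From K1 = [H⁺][HCO3⁻]/[CO2*]:  pH = pK1 − log₁₀([CO2*]/[HCO3⁻])
log₁₀(0.155) = -0.810
pH = 6.00 − (-0.810) = 6.81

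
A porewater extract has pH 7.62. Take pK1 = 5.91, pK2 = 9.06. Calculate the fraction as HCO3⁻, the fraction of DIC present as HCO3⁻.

α₁ = 1 / (1 + [H⁺]/K1 + K2/[H⁺]) = 1 / (1 + 10^-1.71 + 10^-1.44)
   = 1 / (1 + 0.019498 + 0.036308) = 1/1.0558 = 0.9471

α₁ = 0.947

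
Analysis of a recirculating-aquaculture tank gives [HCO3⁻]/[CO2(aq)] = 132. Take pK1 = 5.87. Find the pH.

From K1 = [H⁺][HCO3⁻]/[CO2(aq)]:  pH = pK1 + log₁₀([HCO3⁻]/[CO2(aq)])
log₁₀(132) = +2.121
pH = 5.87 + (+2.121) = 7.99

pH = 7.99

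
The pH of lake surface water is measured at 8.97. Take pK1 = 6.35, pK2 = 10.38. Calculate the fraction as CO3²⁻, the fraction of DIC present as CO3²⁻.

α₂ = 1 / (1 + [H⁺]/K2 + [H⁺]²/(K1K2)) = 1 / (1 + 10^+1.41 + 10^-1.21)
   = 1 / (1 + 25.704 + 0.061660) = 1/26.766 = 0.03736

α₂ = 0.0374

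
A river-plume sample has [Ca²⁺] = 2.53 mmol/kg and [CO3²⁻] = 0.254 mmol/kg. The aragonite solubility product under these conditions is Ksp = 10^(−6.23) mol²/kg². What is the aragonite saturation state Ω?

Ksp = 10^(−6.23) = 5.888×10^-7
Ω = [Ca²⁺][CO3²⁻]/Ksp = (2.53×10^-3)(0.254×10^-3) / 5.888×10^-7 = 1.09

Ω = 1.09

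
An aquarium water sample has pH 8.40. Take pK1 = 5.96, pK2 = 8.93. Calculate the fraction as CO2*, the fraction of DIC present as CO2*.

α₀ = 0.00280

α₀ = 1 / (1 + K1/[H⁺] + K1K2/[H⁺]²) = 1 / (1 + 10^+2.44 + 10^+1.91)
   = 1 / (1 + 275.42 + 81.283) = 1/357.71 = 0.002796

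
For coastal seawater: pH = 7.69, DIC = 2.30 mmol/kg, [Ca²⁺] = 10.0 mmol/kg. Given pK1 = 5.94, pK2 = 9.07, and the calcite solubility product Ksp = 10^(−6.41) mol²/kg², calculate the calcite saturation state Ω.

α₂ = 1 / (1 + [H⁺]/K2 + [H⁺]²/(K1K2)) = 1 / (1 + 10^+1.38 + 10^-0.37)
   = 1 / (1 + 23.988 + 0.42658) = 1/25.415 = 0.03935
[CO3²⁻] = α₂ × DIC = 0.03935 × 2.30 = 0.09050 mmol/kg
Ksp = 10^(−6.41) = 3.890×10^-7
Ω = [Ca²⁺][CO3²⁻]/Ksp = (10.0×10^-3)(9.050×10^-5) / 3.890×10^-7 = 2.33

Ω = 2.33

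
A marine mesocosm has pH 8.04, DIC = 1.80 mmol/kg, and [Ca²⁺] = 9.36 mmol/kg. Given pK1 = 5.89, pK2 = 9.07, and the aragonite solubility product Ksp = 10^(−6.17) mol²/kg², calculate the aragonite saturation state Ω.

α₂ = 1 / (1 + [H⁺]/K2 + [H⁺]²/(K1K2)) = 1 / (1 + 10^+1.03 + 10^-1.12)
   = 1 / (1 + 10.715 + 0.075858) = 1/11.791 = 0.08481
[CO3²⁻] = α₂ × DIC = 0.08481 × 1.80 = 0.1527 mmol/kg
Ksp = 10^(−6.17) = 6.761×10^-7
Ω = [Ca²⁺][CO3²⁻]/Ksp = (9.36×10^-3)(1.527×10^-4) / 6.761×10^-7 = 2.11

Ω = 2.11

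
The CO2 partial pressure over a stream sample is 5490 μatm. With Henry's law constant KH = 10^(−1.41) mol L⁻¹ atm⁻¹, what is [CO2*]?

KH = 10^(−1.41) = 3.890×10^-2 mol L⁻¹ atm⁻¹
[CO2*] = KH · pCO2 = 3.890×10^-2 × 5490×10^-6 atm = 2.14×10^-4 mol/L

[CO2*] = 214 μmol/L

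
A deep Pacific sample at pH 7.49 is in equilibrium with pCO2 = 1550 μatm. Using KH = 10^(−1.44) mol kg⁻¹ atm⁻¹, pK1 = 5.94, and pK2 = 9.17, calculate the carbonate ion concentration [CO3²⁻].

[CO3²⁻] = 0.0417 mmol/kg

[CO2*] = KH · pCO2 = 10^(−1.44) × 1550×10^-6 = 5.628×10^-5 mol/kg
α₀ = 1/(1 + K1/[H⁺] + K1K2/[H⁺]²) = 1/(1 + 10^+1.55 + 10^-0.13) = 0.02687
DIC = [CO2*]/α₀ = 5.628×10^-5 / 0.02687 = 2.095 mmol/kg
[CO3²⁻] = α₂·DIC; α₂ = 0.01992, so [CO3²⁻] = 0.01992 × 2.095 = 0.0417 mmol/kg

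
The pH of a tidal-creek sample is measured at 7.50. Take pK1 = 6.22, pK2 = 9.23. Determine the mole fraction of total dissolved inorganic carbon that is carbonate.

α₂ = 1 / (1 + [H⁺]/K2 + [H⁺]²/(K1K2)) = 1 / (1 + 10^+1.73 + 10^+0.45)
   = 1 / (1 + 53.703 + 2.8184) = 1/57.522 = 0.01738

α₂ = 0.0174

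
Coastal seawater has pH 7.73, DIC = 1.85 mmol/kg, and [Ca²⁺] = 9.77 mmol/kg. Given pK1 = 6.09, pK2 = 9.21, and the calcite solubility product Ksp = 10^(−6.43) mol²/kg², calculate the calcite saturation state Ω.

Ω = 1.53

α₂ = 1 / (1 + [H⁺]/K2 + [H⁺]²/(K1K2)) = 1 / (1 + 10^+1.48 + 10^-0.16)
   = 1 / (1 + 30.200 + 0.69183) = 1/31.891 = 0.03136
[CO3²⁻] = α₂ × DIC = 0.03136 × 1.85 = 0.05801 mmol/kg
Ksp = 10^(−6.43) = 3.715×10^-7
Ω = [Ca²⁺][CO3²⁻]/Ksp = (9.77×10^-3)(5.801×10^-5) / 3.715×10^-7 = 1.53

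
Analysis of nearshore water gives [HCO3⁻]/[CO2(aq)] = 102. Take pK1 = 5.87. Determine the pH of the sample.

From K1 = [H⁺][HCO3⁻]/[CO2(aq)]:  pH = pK1 + log₁₀([HCO3⁻]/[CO2(aq)])
log₁₀(102) = +2.009
pH = 5.87 + (+2.009) = 7.88

pH = 7.88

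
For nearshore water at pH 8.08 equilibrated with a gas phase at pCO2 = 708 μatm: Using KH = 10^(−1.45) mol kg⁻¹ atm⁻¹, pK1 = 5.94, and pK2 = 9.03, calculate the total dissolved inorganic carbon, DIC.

DIC = 3.88 mmol/kg

[CO2*] = KH · pCO2 = 10^(−1.45) × 708×10^-6 = 2.512×10^-5 mol/kg
α₀ = 1/(1 + K1/[H⁺] + K1K2/[H⁺]²) = 1/(1 + 10^+2.14 + 10^+1.19) = 0.006471
DIC = [CO2*]/α₀ = 2.512×10^-5 / 0.006471 = 3.88 mmol/kg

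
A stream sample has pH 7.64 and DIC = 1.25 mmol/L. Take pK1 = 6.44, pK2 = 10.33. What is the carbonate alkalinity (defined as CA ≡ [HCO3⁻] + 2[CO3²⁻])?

CA = 1.18 mmol/L

CA = [HCO3⁻] + 2[CO3²⁻] = (α₁ + 2α₂)·DIC
At pH 7.64: [H⁺]/K1 = 10^-1.20 = 0.063096, K2/[H⁺] = 10^-2.69 = 0.0020417
α₁ = 1/(1 + 0.063096 + 0.0020417) = 1/1.0651 = 0.9388; α₂ = α₁·K2/[H⁺] = 0.001917
α₁ + 2α₂ = 0.9427
CA = 0.9427 × 1.25 = 1.18 mmol/L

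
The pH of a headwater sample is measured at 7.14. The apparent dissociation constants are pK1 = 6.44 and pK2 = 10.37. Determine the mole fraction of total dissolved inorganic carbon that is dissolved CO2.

α₀ = 0.166

α₀ = 1 / (1 + K1/[H⁺] + K1K2/[H⁺]²) = 1 / (1 + 10^+0.70 + 10^-2.53)
   = 1 / (1 + 5.0119 + 0.0029512) = 1/6.0148 = 0.1663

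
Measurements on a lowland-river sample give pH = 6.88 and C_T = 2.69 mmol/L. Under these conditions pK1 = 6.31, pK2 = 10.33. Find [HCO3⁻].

α₁ = 1 / (1 + [H⁺]/K1 + K2/[H⁺]) = 1 / (1 + 10^-0.57 + 10^-3.45)
   = 1 / (1 + 0.26915 + 0.00035481) = 1/1.2695 = 0.7877
[HCO3⁻] = α₁ × DIC = 0.7877 × 2.69 = 2.12 mmol/L

[HCO3⁻] = 2.12 mmol/L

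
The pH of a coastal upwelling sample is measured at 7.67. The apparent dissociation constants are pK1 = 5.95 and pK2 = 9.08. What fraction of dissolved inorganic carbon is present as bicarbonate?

α₁ = 1 / (1 + [H⁺]/K1 + K2/[H⁺]) = 1 / (1 + 10^-1.72 + 10^-1.41)
   = 1 / (1 + 0.019055 + 0.038905) = 1/1.0580 = 0.9452

α₁ = 0.945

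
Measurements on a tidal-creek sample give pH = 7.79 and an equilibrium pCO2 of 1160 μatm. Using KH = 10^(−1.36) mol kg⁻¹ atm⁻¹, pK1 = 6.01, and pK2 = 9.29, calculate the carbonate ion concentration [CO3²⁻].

[CO3²⁻] = 0.0965 mmol/kg

[CO2*] = KH · pCO2 = 10^(−1.36) × 1160×10^-6 = 5.064×10^-5 mol/kg
α₀ = 1/(1 + K1/[H⁺] + K1K2/[H⁺]²) = 1/(1 + 10^+1.78 + 10^+0.28) = 0.01583
DIC = [CO2*]/α₀ = 5.064×10^-5 / 0.01583 = 3.198 mmol/kg
[CO3²⁻] = α₂·DIC; α₂ = 0.03017, so [CO3²⁻] = 0.03017 × 3.198 = 0.0965 mmol/kg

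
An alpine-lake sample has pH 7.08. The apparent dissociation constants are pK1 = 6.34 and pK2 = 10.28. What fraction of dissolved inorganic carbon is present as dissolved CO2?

α₀ = 1 / (1 + K1/[H⁺] + K1K2/[H⁺]²) = 1 / (1 + 10^+0.74 + 10^-2.46)
   = 1 / (1 + 5.4954 + 0.0034674) = 1/6.4989 = 0.1539

α₀ = 0.154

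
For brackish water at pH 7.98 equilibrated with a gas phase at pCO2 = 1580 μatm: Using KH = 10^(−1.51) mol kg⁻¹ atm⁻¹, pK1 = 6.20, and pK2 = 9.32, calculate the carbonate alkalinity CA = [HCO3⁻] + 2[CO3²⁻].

[CO2*] = KH · pCO2 = 10^(−1.51) × 1580×10^-6 = 4.883×10^-5 mol/kg
α₀ = 1/(1 + K1/[H⁺] + K1K2/[H⁺]²) = 1/(1 + 10^+1.78 + 10^+0.44) = 0.01562
DIC = [CO2*]/α₀ = 4.883×10^-5 / 0.01562 = 3.125 mmol/kg
CA = (α₁ + 2α₂)·DIC = (0.9413 + 2×0.04303) × 3.125 = 3.21 mmol/kg

CA = 3.21 mmol/kg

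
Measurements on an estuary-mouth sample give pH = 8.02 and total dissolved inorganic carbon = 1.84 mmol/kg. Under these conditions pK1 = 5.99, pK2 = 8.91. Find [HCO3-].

[HCO3⁻] = 1.62 mmol/kg

α₁ = 1 / (1 + [H⁺]/K1 + K2/[H⁺]) = 1 / (1 + 10^-2.03 + 10^-0.89)
   = 1 / (1 + 0.0093325 + 0.12882) = 1/1.1382 = 0.8786
[HCO3⁻] = α₁ × DIC = 0.8786 × 1.84 = 1.62 mmol/kg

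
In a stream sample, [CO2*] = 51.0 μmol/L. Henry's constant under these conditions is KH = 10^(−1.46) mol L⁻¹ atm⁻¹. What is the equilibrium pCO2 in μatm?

KH = 10^(−1.46) = 3.467×10^-2 mol L⁻¹ atm⁻¹
pCO2 = [CO2*]/KH = 51.0×10^-6 / 3.467×10^-2 = 1.47×10^-3 atm = 1470 μatm

pCO2 = 1470 μatm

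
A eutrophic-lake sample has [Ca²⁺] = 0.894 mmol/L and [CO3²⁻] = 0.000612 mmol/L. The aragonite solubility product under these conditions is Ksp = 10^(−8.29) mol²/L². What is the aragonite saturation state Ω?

Ω = 0.107

Ksp = 10^(−8.29) = 5.129×10^-9
Ω = [Ca²⁺][CO3²⁻]/Ksp = (0.894×10^-3)(0.000612×10^-3) / 5.129×10^-9 = 0.107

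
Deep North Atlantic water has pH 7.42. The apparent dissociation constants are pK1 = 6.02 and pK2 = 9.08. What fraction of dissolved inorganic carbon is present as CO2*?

α₀ = 1 / (1 + K1/[H⁺] + K1K2/[H⁺]²) = 1 / (1 + 10^+1.40 + 10^-0.26)
   = 1 / (1 + 25.119 + 0.54954) = 1/26.668 = 0.03750

α₀ = 0.0375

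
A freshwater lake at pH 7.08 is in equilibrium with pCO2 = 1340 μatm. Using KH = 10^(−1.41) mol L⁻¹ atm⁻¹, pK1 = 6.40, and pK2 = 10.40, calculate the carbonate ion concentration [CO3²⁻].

[CO2*] = KH · pCO2 = 10^(−1.41) × 1340×10^-6 = 5.213×10^-5 mol/L
α₀ = 1/(1 + K1/[H⁺] + K1K2/[H⁺]²) = 1/(1 + 10^+0.68 + 10^-2.64) = 0.1728
DIC = [CO2*]/α₀ = 5.213×10^-5 / 0.1728 = 0.3018 mmol/L
[CO3²⁻] = α₂·DIC; α₂ = 0.0003958, so [CO3²⁻] = 0.0003958 × 0.3018 = 0.000119 mmol/L = 0.119 μmol/L

[CO3²⁻] = 0.119 μmol/L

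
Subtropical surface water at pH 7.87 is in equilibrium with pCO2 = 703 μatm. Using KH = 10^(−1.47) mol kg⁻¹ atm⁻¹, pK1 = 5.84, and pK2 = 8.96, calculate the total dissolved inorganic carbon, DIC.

[CO2*] = KH · pCO2 = 10^(−1.47) × 703×10^-6 = 2.382×10^-5 mol/kg
α₀ = 1/(1 + K1/[H⁺] + K1K2/[H⁺]²) = 1/(1 + 10^+2.03 + 10^+0.94) = 0.008557
DIC = [CO2*]/α₀ = 2.382×10^-5 / 0.008557 = 2.78 mmol/kg

DIC = 2.78 mmol/kg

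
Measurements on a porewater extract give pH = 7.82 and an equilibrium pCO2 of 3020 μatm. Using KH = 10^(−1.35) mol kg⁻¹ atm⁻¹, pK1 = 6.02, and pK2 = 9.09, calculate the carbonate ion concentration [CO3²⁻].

[CO2*] = KH · pCO2 = 10^(−1.35) × 3020×10^-6 = 1.349×10^-4 mol/kg
α₀ = 1/(1 + K1/[H⁺] + K1K2/[H⁺]²) = 1/(1 + 10^+1.80 + 10^+0.53) = 0.01482
DIC = [CO2*]/α₀ = 1.349×10^-4 / 0.01482 = 9.104 mmol/kg
[CO3²⁻] = α₂·DIC; α₂ = 0.05021, so [CO3²⁻] = 0.05021 × 9.104 = 0.457 mmol/kg

[CO3²⁻] = 0.457 mmol/kg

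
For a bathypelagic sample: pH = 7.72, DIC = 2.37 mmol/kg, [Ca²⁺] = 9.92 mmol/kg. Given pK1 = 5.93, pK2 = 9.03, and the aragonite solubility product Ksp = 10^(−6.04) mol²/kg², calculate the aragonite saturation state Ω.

α₂ = 1 / (1 + [H⁺]/K2 + [H⁺]²/(K1K2)) = 1 / (1 + 10^+1.31 + 10^-0.48)
   = 1 / (1 + 20.417 + 0.33113) = 1/21.749 = 0.04598
[CO3²⁻] = α₂ × DIC = 0.04598 × 2.37 = 0.1090 mmol/kg
Ksp = 10^(−6.04) = 9.120×10^-7
Ω = [Ca²⁺][CO3²⁻]/Ksp = (9.92×10^-3)(1.090×10^-4) / 9.120×10^-7 = 1.19

Ω = 1.19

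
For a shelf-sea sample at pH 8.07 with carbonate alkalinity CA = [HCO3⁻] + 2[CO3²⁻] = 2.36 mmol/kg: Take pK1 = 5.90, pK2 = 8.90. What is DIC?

CA = [HCO3⁻] + 2[CO3²⁻] = (α₁ + 2α₂)·DIC
At pH 8.07: [H⁺]/K1 = 10^-2.17 = 0.0067608, K2/[H⁺] = 10^-0.83 = 0.14791
α₁ = 1/(1 + 0.0067608 + 0.14791) = 1/1.1547 = 0.8660; α₂ = α₁·K2/[H⁺] = 0.1281
α₁ + 2α₂ = 1.1222
DIC = CA / (α₁ + 2α₂) = 2.36 / 1.1222 = 2.10 mmol/kg

DIC = 2.10 mmol/kg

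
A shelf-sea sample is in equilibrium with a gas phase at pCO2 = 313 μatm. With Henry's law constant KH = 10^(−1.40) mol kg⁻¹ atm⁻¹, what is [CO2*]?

KH = 10^(−1.40) = 3.981×10^-2 mol kg⁻¹ atm⁻¹
[CO2*] = KH · pCO2 = 3.981×10^-2 × 313×10^-6 atm = 1.25×10^-5 mol/kg

[CO2*] = 12.5 μmol/kg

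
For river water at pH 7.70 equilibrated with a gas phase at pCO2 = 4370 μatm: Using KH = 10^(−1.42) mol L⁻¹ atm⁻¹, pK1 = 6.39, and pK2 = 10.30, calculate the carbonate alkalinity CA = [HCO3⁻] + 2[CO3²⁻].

[CO2*] = KH · pCO2 = 10^(−1.42) × 4370×10^-6 = 1.661×10^-4 mol/L
α₀ = 1/(1 + K1/[H⁺] + K1K2/[H⁺]²) = 1/(1 + 10^+1.31 + 10^-1.29) = 0.04658
DIC = [CO2*]/α₀ = 1.661×10^-4 / 0.04658 = 3.567 mmol/L
CA = (α₁ + 2α₂)·DIC = (0.9510 + 2×0.002389) × 3.567 = 3.41 mmol/L

CA = 3.41 mmol/L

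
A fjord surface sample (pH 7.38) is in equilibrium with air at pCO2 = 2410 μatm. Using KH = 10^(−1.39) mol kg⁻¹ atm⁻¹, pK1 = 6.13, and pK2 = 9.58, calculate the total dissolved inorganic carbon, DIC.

DIC = 1.86 mmol/kg

[CO2*] = KH · pCO2 = 10^(−1.39) × 2410×10^-6 = 9.818×10^-5 mol/kg
α₀ = 1/(1 + K1/[H⁺] + K1K2/[H⁺]²) = 1/(1 + 10^+1.25 + 10^-0.95) = 0.05292
DIC = [CO2*]/α₀ = 9.818×10^-5 / 0.05292 = 1.86 mmol/kg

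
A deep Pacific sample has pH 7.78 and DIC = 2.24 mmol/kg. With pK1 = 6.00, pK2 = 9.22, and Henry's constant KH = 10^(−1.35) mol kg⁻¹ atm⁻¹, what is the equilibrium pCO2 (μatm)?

α₀ = 1 / (1 + K1/[H⁺] + K1K2/[H⁺]²) = 1 / (1 + 10^+1.78 + 10^+0.34)
   = 1 / (1 + 60.256 + 2.1878) = 1/63.444 = 0.01576
[CO2*] = α₀ × DIC = 0.01576 × 2.24 = 0.03531 mmol/kg
pCO2 = [CO2*]/KH = 3.531×10^-5 / 4.467×10^-2 = 790 μatm

pCO2 = 790 μatm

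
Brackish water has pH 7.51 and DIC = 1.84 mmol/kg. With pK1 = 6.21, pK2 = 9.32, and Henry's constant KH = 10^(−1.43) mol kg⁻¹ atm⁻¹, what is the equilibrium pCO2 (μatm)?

α₀ = 1 / (1 + K1/[H⁺] + K1K2/[H⁺]²) = 1 / (1 + 10^+1.30 + 10^-0.51)
   = 1 / (1 + 19.953 + 0.30903) = 1/21.262 = 0.04703
[CO2*] = α₀ × DIC = 0.04703 × 1.84 = 0.08654 mmol/kg
pCO2 = [CO2*]/KH = 8.654×10^-5 / 3.715×10^-2 = 2330 μatm

pCO2 = 2330 μatm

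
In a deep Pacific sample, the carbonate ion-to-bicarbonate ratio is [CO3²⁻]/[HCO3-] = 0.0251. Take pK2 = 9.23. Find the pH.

pH = 7.63

From K2 = [H⁺][CO3²⁻]/[HCO3-]:  pH = pK2 + log₁₀([CO3²⁻]/[HCO3-])
log₁₀(0.0251) = -1.600
pH = 9.23 + (-1.600) = 7.63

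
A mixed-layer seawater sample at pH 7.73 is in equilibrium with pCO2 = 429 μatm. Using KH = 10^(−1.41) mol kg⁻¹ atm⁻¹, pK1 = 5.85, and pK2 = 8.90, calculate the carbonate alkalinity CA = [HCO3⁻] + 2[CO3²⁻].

CA = 1.44 mmol/kg

[CO2*] = KH · pCO2 = 10^(−1.41) × 429×10^-6 = 1.669×10^-5 mol/kg
α₀ = 1/(1 + K1/[H⁺] + K1K2/[H⁺]²) = 1/(1 + 10^+1.88 + 10^+0.71) = 0.01220
DIC = [CO2*]/α₀ = 1.669×10^-5 / 0.01220 = 1.368 mmol/kg
CA = (α₁ + 2α₂)·DIC = (0.9252 + 2×0.06255) × 1.368 = 1.44 mmol/kg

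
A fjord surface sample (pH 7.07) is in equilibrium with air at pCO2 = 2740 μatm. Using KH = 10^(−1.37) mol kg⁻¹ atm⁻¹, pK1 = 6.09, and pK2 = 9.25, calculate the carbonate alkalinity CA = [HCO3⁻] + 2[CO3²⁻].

CA = 1.13 mmol/kg

[CO2*] = KH · pCO2 = 10^(−1.37) × 2740×10^-6 = 1.169×10^-4 mol/kg
α₀ = 1/(1 + K1/[H⁺] + K1K2/[H⁺]²) = 1/(1 + 10^+0.98 + 10^-1.20) = 0.09422
DIC = [CO2*]/α₀ = 1.169×10^-4 / 0.09422 = 1.240 mmol/kg
CA = (α₁ + 2α₂)·DIC = (0.8998 + 2×0.005945) × 1.240 = 1.13 mmol/kg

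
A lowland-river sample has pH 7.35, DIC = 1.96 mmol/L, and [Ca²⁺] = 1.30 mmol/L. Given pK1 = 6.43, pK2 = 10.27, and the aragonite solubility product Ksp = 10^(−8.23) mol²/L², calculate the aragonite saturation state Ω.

Ω = 0.464

α₂ = 1 / (1 + [H⁺]/K2 + [H⁺]²/(K1K2)) = 1 / (1 + 10^+2.92 + 10^+2.00)
   = 1 / (1 + 831.76 + 100.00) = 1/932.76 = 0.001072
[CO3²⁻] = α₂ × DIC = 0.001072 × 1.96 = 0.002101 mmol/L = 2.101 μmol/L
Ksp = 10^(−8.23) = 5.888×10^-9
Ω = [Ca²⁺][CO3²⁻]/Ksp = (1.30×10^-3)(2.101×10^-6) / 5.888×10^-9 = 0.464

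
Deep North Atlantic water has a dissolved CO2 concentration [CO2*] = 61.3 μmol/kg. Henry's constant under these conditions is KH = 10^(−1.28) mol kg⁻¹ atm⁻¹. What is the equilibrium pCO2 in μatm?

KH = 10^(−1.28) = 5.248×10^-2 mol kg⁻¹ atm⁻¹
pCO2 = [CO2*]/KH = 61.3×10^-6 / 5.248×10^-2 = 1.17×10^-3 atm = 1170 μatm

pCO2 = 1170 μatm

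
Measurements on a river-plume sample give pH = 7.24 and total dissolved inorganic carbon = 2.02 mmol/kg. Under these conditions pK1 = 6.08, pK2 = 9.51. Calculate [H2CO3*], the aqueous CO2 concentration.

[CO2*] = 0.130 mmol/kg

α₀ = 1 / (1 + K1/[H⁺] + K1K2/[H⁺]²) = 1 / (1 + 10^+1.16 + 10^-1.11)
   = 1 / (1 + 14.454 + 0.077625) = 1/15.532 = 0.06438
[CO2*] = α₀ × DIC = 0.06438 × 2.02 = 0.130 mmol/kg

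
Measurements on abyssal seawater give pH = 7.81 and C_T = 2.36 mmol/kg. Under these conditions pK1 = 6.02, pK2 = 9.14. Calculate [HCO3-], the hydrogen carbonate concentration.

α₁ = 1 / (1 + [H⁺]/K1 + K2/[H⁺]) = 1 / (1 + 10^-1.79 + 10^-1.33)
   = 1 / (1 + 0.016218 + 0.046774) = 1/1.0630 = 0.9407
[HCO3⁻] = α₁ × DIC = 0.9407 × 2.36 = 2.22 mmol/kg

[HCO3⁻] = 2.22 mmol/kg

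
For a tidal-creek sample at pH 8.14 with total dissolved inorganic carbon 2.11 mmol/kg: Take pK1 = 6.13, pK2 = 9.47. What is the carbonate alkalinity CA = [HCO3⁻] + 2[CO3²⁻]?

CA = 2.18 mmol/kg

CA = [HCO3⁻] + 2[CO3²⁻] = (α₁ + 2α₂)·DIC
At pH 8.14: [H⁺]/K1 = 10^-2.01 = 0.0097724, K2/[H⁺] = 10^-1.33 = 0.046774
α₁ = 1/(1 + 0.0097724 + 0.046774) = 1/1.0565 = 0.9465; α₂ = α₁·K2/[H⁺] = 0.04427
α₁ + 2α₂ = 1.0350
CA = 1.0350 × 2.11 = 2.18 mmol/kg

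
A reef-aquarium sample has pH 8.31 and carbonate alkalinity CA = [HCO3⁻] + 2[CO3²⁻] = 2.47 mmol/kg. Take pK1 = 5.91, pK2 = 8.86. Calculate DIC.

CA = [HCO3⁻] + 2[CO3²⁻] = (α₁ + 2α₂)·DIC
At pH 8.31: [H⁺]/K1 = 10^-2.40 = 0.0039811, K2/[H⁺] = 10^-0.55 = 0.28184
α₁ = 1/(1 + 0.0039811 + 0.28184) = 1/1.2858 = 0.7777; α₂ = α₁·K2/[H⁺] = 0.2192
α₁ + 2α₂ = 1.2161
DIC = CA / (α₁ + 2α₂) = 2.47 / 1.2161 = 2.03 mmol/kg

DIC = 2.03 mmol/kg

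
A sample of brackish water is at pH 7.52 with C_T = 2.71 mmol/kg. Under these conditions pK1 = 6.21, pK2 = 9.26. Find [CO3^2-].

[CO3²⁻] = 0.0462 mmol/kg

α₂ = 1 / (1 + [H⁺]/K2 + [H⁺]²/(K1K2)) = 1 / (1 + 10^+1.74 + 10^+0.43)
   = 1 / (1 + 54.954 + 2.6915) = 1/58.646 = 0.01705
[CO3²⁻] = α₂ × DIC = 0.01705 × 2.71 = 0.0462 mmol/kg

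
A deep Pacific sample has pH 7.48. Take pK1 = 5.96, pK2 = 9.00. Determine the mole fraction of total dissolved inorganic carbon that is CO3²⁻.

α₂ = 1 / (1 + [H⁺]/K2 + [H⁺]²/(K1K2)) = 1 / (1 + 10^+1.52 + 10^+0.00)
   = 1 / (1 + 33.113 + 1.0000) = 1/35.113 = 0.02848

α₂ = 0.0285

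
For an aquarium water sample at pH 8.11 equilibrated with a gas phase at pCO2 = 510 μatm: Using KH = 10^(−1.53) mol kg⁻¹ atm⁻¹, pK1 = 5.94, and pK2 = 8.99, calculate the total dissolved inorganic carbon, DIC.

[CO2*] = KH · pCO2 = 10^(−1.53) × 510×10^-6 = 1.505×10^-5 mol/kg
α₀ = 1/(1 + K1/[H⁺] + K1K2/[H⁺]²) = 1/(1 + 10^+2.17 + 10^+1.29) = 0.005938
DIC = [CO2*]/α₀ = 1.505×10^-5 / 0.005938 = 2.53 mmol/kg

DIC = 2.53 mmol/kg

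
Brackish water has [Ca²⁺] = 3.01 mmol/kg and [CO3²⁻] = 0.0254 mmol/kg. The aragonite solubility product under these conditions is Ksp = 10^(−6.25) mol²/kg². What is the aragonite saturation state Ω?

Ω = 0.136

Ksp = 10^(−6.25) = 5.623×10^-7
Ω = [Ca²⁺][CO3²⁻]/Ksp = (3.01×10^-3)(0.0254×10^-3) / 5.623×10^-7 = 0.136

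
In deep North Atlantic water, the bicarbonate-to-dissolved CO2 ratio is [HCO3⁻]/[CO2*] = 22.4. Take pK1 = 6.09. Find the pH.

From K1 = [H⁺][HCO3⁻]/[CO2*]:  pH = pK1 + log₁₀([HCO3⁻]/[CO2*])
log₁₀(22.4) = +1.350
pH = 6.09 + (+1.350) = 7.44

pH = 7.44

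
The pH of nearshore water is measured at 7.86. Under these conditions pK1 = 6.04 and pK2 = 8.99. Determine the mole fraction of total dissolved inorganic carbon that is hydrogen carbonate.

α₁ = 1 / (1 + [H⁺]/K1 + K2/[H⁺]) = 1 / (1 + 10^-1.82 + 10^-1.13)
   = 1 / (1 + 0.015136 + 0.074131) = 1/1.0893 = 0.9180

α₁ = 0.918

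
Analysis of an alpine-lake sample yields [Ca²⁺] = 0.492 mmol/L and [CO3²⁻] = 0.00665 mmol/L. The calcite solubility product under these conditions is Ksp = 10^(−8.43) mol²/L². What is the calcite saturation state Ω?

Ksp = 10^(−8.43) = 3.715×10^-9
Ω = [Ca²⁺][CO3²⁻]/Ksp = (0.492×10^-3)(0.00665×10^-3) / 3.715×10^-9 = 0.881

Ω = 0.881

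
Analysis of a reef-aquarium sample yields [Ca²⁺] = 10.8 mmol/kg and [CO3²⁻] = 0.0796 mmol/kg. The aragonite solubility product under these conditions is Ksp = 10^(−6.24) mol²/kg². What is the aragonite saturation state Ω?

Ω = 1.49

Ksp = 10^(−6.24) = 5.754×10^-7
Ω = [Ca²⁺][CO3²⁻]/Ksp = (10.8×10^-3)(0.0796×10^-3) / 5.754×10^-7 = 1.49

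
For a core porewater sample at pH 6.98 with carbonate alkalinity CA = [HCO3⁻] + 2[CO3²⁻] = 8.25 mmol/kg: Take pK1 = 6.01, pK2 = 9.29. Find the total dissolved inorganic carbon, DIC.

CA = [HCO3⁻] + 2[CO3²⁻] = (α₁ + 2α₂)·DIC
At pH 6.98: [H⁺]/K1 = 10^-0.97 = 0.10715, K2/[H⁺] = 10^-2.31 = 0.0048978
α₁ = 1/(1 + 0.10715 + 0.0048978) = 1/1.1120 = 0.8992; α₂ = α₁·K2/[H⁺] = 0.004404
α₁ + 2α₂ = 0.9080
DIC = CA / (α₁ + 2α₂) = 8.25 / 0.9080 = 9.09 mmol/kg

DIC = 9.09 mmol/kg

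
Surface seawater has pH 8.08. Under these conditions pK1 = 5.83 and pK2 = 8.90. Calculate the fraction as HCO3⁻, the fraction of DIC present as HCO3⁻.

α₁ = 0.864

α₁ = 1 / (1 + [H⁺]/K1 + K2/[H⁺]) = 1 / (1 + 10^-2.25 + 10^-0.82)
   = 1 / (1 + 0.0056234 + 0.15136) = 1/1.1570 = 0.8643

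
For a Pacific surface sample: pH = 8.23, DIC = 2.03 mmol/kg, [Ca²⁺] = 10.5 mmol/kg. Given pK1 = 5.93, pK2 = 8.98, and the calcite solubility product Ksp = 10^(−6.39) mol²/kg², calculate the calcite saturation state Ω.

α₂ = 1 / (1 + [H⁺]/K2 + [H⁺]²/(K1K2)) = 1 / (1 + 10^+0.75 + 10^-1.55)
   = 1 / (1 + 5.6234 + 0.028184) = 1/6.6516 = 0.1503
[CO3²⁻] = α₂ × DIC = 0.1503 × 2.03 = 0.3052 mmol/kg
Ksp = 10^(−6.39) = 4.074×10^-7
Ω = [Ca²⁺][CO3²⁻]/Ksp = (10.5×10^-3)(3.052×10^-4) / 4.074×10^-7 = 7.87

Ω = 7.87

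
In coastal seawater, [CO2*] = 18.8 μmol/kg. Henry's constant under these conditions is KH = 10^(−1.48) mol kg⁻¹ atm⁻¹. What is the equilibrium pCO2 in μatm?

KH = 10^(−1.48) = 3.311×10^-2 mol kg⁻¹ atm⁻¹
pCO2 = [CO2*]/KH = 18.8×10^-6 / 3.311×10^-2 = 5.68×10^-4 atm = 568 μatm

pCO2 = 568 μatm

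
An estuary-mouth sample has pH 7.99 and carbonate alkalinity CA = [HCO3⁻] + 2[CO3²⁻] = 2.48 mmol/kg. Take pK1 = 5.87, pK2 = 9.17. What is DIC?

DIC = 2.35 mmol/kg

CA = [HCO3⁻] + 2[CO3²⁻] = (α₁ + 2α₂)·DIC
At pH 7.99: [H⁺]/K1 = 10^-2.12 = 0.0075858, K2/[H⁺] = 10^-1.18 = 0.066069
α₁ = 1/(1 + 0.0075858 + 0.066069) = 1/1.0737 = 0.9314; α₂ = α₁·K2/[H⁺] = 0.06154
α₁ + 2α₂ = 1.0545
DIC = CA / (α₁ + 2α₂) = 2.48 / 1.0545 = 2.35 mmol/kg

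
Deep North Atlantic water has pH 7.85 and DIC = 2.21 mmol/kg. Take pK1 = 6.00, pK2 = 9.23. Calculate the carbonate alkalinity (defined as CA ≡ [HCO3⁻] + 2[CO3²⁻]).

CA = [HCO3⁻] + 2[CO3²⁻] = (α₁ + 2α₂)·DIC
At pH 7.85: [H⁺]/K1 = 10^-1.85 = 0.014125, K2/[H⁺] = 10^-1.38 = 0.041687
α₁ = 1/(1 + 0.014125 + 0.041687) = 1/1.0558 = 0.9471; α₂ = α₁·K2/[H⁺] = 0.03948
α₁ + 2α₂ = 1.0261
CA = 1.0261 × 2.21 = 2.27 mmol/kg

CA = 2.27 mmol/kg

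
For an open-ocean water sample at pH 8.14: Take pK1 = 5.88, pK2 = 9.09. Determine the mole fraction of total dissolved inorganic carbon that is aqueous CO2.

α₀ = 0.00492

α₀ = 1 / (1 + K1/[H⁺] + K1K2/[H⁺]²) = 1 / (1 + 10^+2.26 + 10^+1.31)
   = 1 / (1 + 181.97 + 20.417) = 1/203.39 = 0.004917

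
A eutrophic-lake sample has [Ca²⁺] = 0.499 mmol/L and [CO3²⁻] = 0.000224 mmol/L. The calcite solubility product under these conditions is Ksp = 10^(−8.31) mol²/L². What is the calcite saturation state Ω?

Ksp = 10^(−8.31) = 4.898×10^-9
Ω = [Ca²⁺][CO3²⁻]/Ksp = (0.499×10^-3)(0.000224×10^-3) / 4.898×10^-9 = 0.0228

Ω = 0.0228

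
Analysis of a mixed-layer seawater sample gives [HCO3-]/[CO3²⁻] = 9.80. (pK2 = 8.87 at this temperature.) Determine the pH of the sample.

pH = 7.88

From K2 = [H⁺][CO3²⁻]/[HCO3-]:  pH = pK2 − log₁₀([HCO3-]/[CO3²⁻])
log₁₀(9.80) = +0.991
pH = 8.87 − (+0.991) = 7.88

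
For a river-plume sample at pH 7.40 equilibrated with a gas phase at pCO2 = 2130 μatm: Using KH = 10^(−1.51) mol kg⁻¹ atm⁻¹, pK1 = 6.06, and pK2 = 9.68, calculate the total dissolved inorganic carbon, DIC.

[CO2*] = KH · pCO2 = 10^(−1.51) × 2130×10^-6 = 6.582×10^-5 mol/kg
α₀ = 1/(1 + K1/[H⁺] + K1K2/[H⁺]²) = 1/(1 + 10^+1.34 + 10^-0.94) = 0.04349
DIC = [CO2*]/α₀ = 6.582×10^-5 / 0.04349 = 1.51 mmol/kg

DIC = 1.51 mmol/kg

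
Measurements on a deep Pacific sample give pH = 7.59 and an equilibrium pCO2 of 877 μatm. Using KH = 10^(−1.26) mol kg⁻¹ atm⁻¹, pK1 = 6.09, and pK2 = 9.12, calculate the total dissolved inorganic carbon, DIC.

DIC = 1.62 mmol/kg

[CO2*] = KH · pCO2 = 10^(−1.26) × 877×10^-6 = 4.819×10^-5 mol/kg
α₀ = 1/(1 + K1/[H⁺] + K1K2/[H⁺]²) = 1/(1 + 10^+1.50 + 10^-0.03) = 0.02980
DIC = [CO2*]/α₀ = 4.819×10^-5 / 0.02980 = 1.62 mmol/kg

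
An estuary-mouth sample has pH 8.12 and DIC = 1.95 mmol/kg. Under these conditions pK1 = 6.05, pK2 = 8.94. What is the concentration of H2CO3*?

α₀ = 1 / (1 + K1/[H⁺] + K1K2/[H⁺]²) = 1 / (1 + 10^+2.07 + 10^+1.25)
   = 1 / (1 + 117.49 + 17.783) = 1/136.27 = 0.007338
[CO2*] = α₀ × DIC = 0.007338 × 1.95 = 0.0143 mmol/kg = 14.3 μmol/kg

[CO2*] = 14.3 μmol/kg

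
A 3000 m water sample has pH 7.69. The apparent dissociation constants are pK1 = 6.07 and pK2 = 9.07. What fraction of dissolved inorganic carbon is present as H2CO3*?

α₀ = 1 / (1 + K1/[H⁺] + K1K2/[H⁺]²) = 1 / (1 + 10^+1.62 + 10^+0.24)
   = 1 / (1 + 41.687 + 1.7378) = 1/44.425 = 0.02251

α₀ = 0.0225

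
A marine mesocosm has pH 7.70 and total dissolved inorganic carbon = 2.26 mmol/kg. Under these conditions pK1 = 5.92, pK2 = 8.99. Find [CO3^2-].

[CO3²⁻] = 0.109 mmol/kg

α₂ = 1 / (1 + [H⁺]/K2 + [H⁺]²/(K1K2)) = 1 / (1 + 10^+1.29 + 10^-0.49)
   = 1 / (1 + 19.498 + 0.32359) = 1/20.822 = 0.04803
[CO3²⁻] = α₂ × DIC = 0.04803 × 2.26 = 0.109 mmol/kg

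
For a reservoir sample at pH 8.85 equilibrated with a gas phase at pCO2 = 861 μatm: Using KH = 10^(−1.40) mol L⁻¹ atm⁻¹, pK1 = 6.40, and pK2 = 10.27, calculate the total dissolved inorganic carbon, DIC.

DIC = 10.1 mmol/L

[CO2*] = KH · pCO2 = 10^(−1.40) × 861×10^-6 = 3.428×10^-5 mol/L
α₀ = 1/(1 + K1/[H⁺] + K1K2/[H⁺]²) = 1/(1 + 10^+2.45 + 10^+1.03) = 0.003407
DIC = [CO2*]/α₀ = 3.428×10^-5 / 0.003407 = 10.1 mmol/L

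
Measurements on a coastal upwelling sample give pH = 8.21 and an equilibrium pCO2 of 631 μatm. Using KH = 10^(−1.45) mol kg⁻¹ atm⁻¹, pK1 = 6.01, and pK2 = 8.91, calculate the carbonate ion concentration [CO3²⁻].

[CO2*] = KH · pCO2 = 10^(−1.45) × 631×10^-6 = 2.239×10^-5 mol/kg
α₀ = 1/(1 + K1/[H⁺] + K1K2/[H⁺]²) = 1/(1 + 10^+2.20 + 10^+1.50) = 0.005233
DIC = [CO2*]/α₀ = 2.239×10^-5 / 0.005233 = 4.279 mmol/kg
[CO3²⁻] = α₂·DIC; α₂ = 0.1655, so [CO3²⁻] = 0.1655 × 4.279 = 0.708 mmol/kg

[CO3²⁻] = 0.708 mmol/kg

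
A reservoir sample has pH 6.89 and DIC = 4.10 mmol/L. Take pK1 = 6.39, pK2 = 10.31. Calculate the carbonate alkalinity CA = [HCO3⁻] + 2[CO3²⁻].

CA = 3.12 mmol/L

CA = [HCO3⁻] + 2[CO3²⁻] = (α₁ + 2α₂)·DIC
At pH 6.89: [H⁺]/K1 = 10^-0.50 = 0.31623, K2/[H⁺] = 10^-3.42 = 0.00038019
α₁ = 1/(1 + 0.31623 + 0.00038019) = 1/1.3166 = 0.7595; α₂ = α₁·K2/[H⁺] = 0.0002888
α₁ + 2α₂ = 0.7601
CA = 0.7601 × 4.10 = 3.12 mmol/L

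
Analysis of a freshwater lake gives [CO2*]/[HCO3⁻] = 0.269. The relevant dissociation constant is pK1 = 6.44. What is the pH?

From K1 = [H⁺][HCO3⁻]/[CO2*]:  pH = pK1 − log₁₀([CO2*]/[HCO3⁻])
log₁₀(0.269) = -0.570
pH = 6.44 − (-0.570) = 7.01

pH = 7.01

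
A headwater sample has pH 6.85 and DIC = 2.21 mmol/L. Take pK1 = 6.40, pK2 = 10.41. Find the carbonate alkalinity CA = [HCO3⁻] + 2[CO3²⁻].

CA = [HCO3⁻] + 2[CO3²⁻] = (α₁ + 2α₂)·DIC
At pH 6.85: [H⁺]/K1 = 10^-0.45 = 0.35481, K2/[H⁺] = 10^-3.56 = 0.00027542
α₁ = 1/(1 + 0.35481 + 0.00027542) = 1/1.3551 = 0.7380; α₂ = α₁·K2/[H⁺] = 0.0002033
α₁ + 2α₂ = 0.7384
CA = 0.7384 × 2.21 = 1.63 mmol/L

CA = 1.63 mmol/L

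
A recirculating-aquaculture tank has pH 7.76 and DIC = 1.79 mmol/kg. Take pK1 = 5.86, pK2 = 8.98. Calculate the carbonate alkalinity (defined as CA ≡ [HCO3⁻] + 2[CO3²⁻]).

CA = [HCO3⁻] + 2[CO3²⁻] = (α₁ + 2α₂)·DIC
At pH 7.76: [H⁺]/K1 = 10^-1.90 = 0.012589, K2/[H⁺] = 10^-1.22 = 0.060256
α₁ = 1/(1 + 0.012589 + 0.060256) = 1/1.0728 = 0.9321; α₂ = α₁·K2/[H⁺] = 0.05616
α₁ + 2α₂ = 1.0444
CA = 1.0444 × 1.79 = 1.87 mmol/kg

CA = 1.87 mmol/kg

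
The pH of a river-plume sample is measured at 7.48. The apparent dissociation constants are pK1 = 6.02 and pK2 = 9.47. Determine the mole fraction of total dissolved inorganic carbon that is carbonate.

α₂ = 1 / (1 + [H⁺]/K2 + [H⁺]²/(K1K2)) = 1 / (1 + 10^+1.99 + 10^+0.53)
   = 1 / (1 + 97.724 + 3.3884) = 1/102.11 = 0.009793

α₂ = 0.00979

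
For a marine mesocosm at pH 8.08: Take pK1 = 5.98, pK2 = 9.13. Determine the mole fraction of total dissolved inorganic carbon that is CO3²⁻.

α₂ = 1 / (1 + [H⁺]/K2 + [H⁺]²/(K1K2)) = 1 / (1 + 10^+1.05 + 10^-1.05)
   = 1 / (1 + 11.220 + 0.089125) = 1/12.309 = 0.08124

α₂ = 0.0812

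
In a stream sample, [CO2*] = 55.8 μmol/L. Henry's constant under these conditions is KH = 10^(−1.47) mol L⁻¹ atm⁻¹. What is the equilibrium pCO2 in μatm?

KH = 10^(−1.47) = 3.388×10^-2 mol L⁻¹ atm⁻¹
pCO2 = [CO2*]/KH = 55.8×10^-6 / 3.388×10^-2 = 1.65×10^-3 atm = 1650 μatm

pCO2 = 1650 μatm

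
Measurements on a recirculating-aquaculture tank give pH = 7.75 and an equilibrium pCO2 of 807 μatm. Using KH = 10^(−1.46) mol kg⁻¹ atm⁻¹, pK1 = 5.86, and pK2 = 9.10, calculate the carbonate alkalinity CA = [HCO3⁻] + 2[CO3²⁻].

[CO2*] = KH · pCO2 = 10^(−1.46) × 807×10^-6 = 2.798×10^-5 mol/kg
α₀ = 1/(1 + K1/[H⁺] + K1K2/[H⁺]²) = 1/(1 + 10^+1.89 + 10^+0.54) = 0.01218
DIC = [CO2*]/α₀ = 2.798×10^-5 / 0.01218 = 2.297 mmol/kg
CA = (α₁ + 2α₂)·DIC = (0.9456 + 2×0.04224) × 2.297 = 2.37 mmol/kg

CA = 2.37 mmol/kg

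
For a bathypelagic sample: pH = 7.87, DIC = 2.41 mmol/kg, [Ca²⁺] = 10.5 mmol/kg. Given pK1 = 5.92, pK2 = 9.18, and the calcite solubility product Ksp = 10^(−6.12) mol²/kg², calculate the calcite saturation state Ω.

α₂ = 1 / (1 + [H⁺]/K2 + [H⁺]²/(K1K2)) = 1 / (1 + 10^+1.31 + 10^-0.64)
   = 1 / (1 + 20.417 + 0.22909) = 1/21.646 = 0.04620
[CO3²⁻] = α₂ × DIC = 0.04620 × 2.41 = 0.1113 mmol/kg
Ksp = 10^(−6.12) = 7.586×10^-7
Ω = [Ca²⁺][CO3²⁻]/Ksp = (10.5×10^-3)(1.113×10^-4) / 7.586×10^-7 = 1.54

Ω = 1.54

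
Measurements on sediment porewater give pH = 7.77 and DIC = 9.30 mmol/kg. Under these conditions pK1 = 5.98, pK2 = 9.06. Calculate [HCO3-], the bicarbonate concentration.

α₁ = 1 / (1 + [H⁺]/K1 + K2/[H⁺]) = 1 / (1 + 10^-1.79 + 10^-1.29)
   = 1 / (1 + 0.016218 + 0.051286) = 1/1.0675 = 0.9368
[HCO3⁻] = α₁ × DIC = 0.9368 × 9.30 = 8.71 mmol/kg

[HCO3⁻] = 8.71 mmol/kg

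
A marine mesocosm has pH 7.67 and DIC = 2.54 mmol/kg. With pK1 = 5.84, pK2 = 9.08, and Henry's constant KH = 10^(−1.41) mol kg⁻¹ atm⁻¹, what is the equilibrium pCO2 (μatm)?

α₀ = 1 / (1 + K1/[H⁺] + K1K2/[H⁺]²) = 1 / (1 + 10^+1.83 + 10^+0.42)
   = 1 / (1 + 67.608 + 2.6303) = 1/71.239 = 0.01404
[CO2*] = α₀ × DIC = 0.01404 × 2.54 = 0.03565 mmol/kg
pCO2 = [CO2*]/KH = 3.565×10^-5 / 3.890×10^-2 = 916 μatm

pCO2 = 916 μatm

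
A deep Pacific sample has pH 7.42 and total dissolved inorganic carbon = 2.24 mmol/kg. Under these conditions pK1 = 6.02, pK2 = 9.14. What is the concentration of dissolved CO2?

[CO2*] = 0.0842 mmol/kg

α₀ = 1 / (1 + K1/[H⁺] + K1K2/[H⁺]²) = 1 / (1 + 10^+1.40 + 10^-0.32)
   = 1 / (1 + 25.119 + 0.47863) = 1/26.597 = 0.03760
[CO2*] = α₀ × DIC = 0.03760 × 2.24 = 0.0842 mmol/kg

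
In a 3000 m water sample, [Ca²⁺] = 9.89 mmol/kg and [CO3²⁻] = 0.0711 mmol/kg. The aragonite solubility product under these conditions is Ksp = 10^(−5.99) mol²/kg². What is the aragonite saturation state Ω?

Ksp = 10^(−5.99) = 1.023×10^-6
Ω = [Ca²⁺][CO3²⁻]/Ksp = (9.89×10^-3)(0.0711×10^-3) / 1.023×10^-6 = 0.687

Ω = 0.687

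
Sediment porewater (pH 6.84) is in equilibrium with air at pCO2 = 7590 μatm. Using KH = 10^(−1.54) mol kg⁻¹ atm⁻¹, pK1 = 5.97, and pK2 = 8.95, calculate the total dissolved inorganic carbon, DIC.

[CO2*] = KH · pCO2 = 10^(−1.54) × 7590×10^-6 = 2.189×10^-4 mol/kg
α₀ = 1/(1 + K1/[H⁺] + K1K2/[H⁺]²) = 1/(1 + 10^+0.87 + 10^-1.24) = 0.1181
DIC = [CO2*]/α₀ = 2.189×10^-4 / 0.1181 = 1.85 mmol/kg

DIC = 1.85 mmol/kg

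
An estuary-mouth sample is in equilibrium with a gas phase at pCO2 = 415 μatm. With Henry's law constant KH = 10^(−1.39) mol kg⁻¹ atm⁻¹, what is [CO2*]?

[CO2*] = 16.9 μmol/kg

KH = 10^(−1.39) = 4.074×10^-2 mol kg⁻¹ atm⁻¹
[CO2*] = KH · pCO2 = 4.074×10^-2 × 415×10^-6 atm = 1.69×10^-5 mol/kg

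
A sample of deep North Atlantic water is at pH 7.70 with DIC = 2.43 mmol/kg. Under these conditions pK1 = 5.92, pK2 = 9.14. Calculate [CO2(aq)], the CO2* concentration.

α₀ = 1 / (1 + K1/[H⁺] + K1K2/[H⁺]²) = 1 / (1 + 10^+1.78 + 10^+0.34)
   = 1 / (1 + 60.256 + 2.1878) = 1/63.444 = 0.01576
[CO2*] = α₀ × DIC = 0.01576 × 2.43 = 0.0383 mmol/kg

[CO2*] = 0.0383 mmol/kg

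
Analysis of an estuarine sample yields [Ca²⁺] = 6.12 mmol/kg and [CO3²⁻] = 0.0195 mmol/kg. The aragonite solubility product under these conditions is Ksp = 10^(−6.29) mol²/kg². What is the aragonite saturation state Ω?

Ω = 0.233

Ksp = 10^(−6.29) = 5.129×10^-7
Ω = [Ca²⁺][CO3²⁻]/Ksp = (6.12×10^-3)(0.0195×10^-3) / 5.129×10^-7 = 0.233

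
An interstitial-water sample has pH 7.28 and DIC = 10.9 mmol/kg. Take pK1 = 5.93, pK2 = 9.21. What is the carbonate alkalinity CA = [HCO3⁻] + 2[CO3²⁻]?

CA = [HCO3⁻] + 2[CO3²⁻] = (α₁ + 2α₂)·DIC
At pH 7.28: [H⁺]/K1 = 10^-1.35 = 0.044668, K2/[H⁺] = 10^-1.93 = 0.011749
α₁ = 1/(1 + 0.044668 + 0.011749) = 1/1.0564 = 0.9466; α₂ = α₁·K2/[H⁺] = 0.01112
α₁ + 2α₂ = 0.9688
CA = 0.9688 × 10.9 = 10.6 mmol/kg

CA = 10.6 mmol/kg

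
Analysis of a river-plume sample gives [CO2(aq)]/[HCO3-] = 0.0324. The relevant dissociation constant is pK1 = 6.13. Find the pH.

From K1 = [H⁺][HCO3-]/[CO2(aq)]:  pH = pK1 − log₁₀([CO2(aq)]/[HCO3-])
log₁₀(0.0324) = -1.489
pH = 6.13 − (-1.489) = 7.62

pH = 7.62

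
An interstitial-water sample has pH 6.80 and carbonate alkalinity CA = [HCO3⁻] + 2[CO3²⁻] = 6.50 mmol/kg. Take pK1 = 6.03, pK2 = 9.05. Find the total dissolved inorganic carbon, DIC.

CA = [HCO3⁻] + 2[CO3²⁻] = (α₁ + 2α₂)·DIC
At pH 6.80: [H⁺]/K1 = 10^-0.77 = 0.16982, K2/[H⁺] = 10^-2.25 = 0.0056234
α₁ = 1/(1 + 0.16982 + 0.0056234) = 1/1.1754 = 0.8507; α₂ = α₁·K2/[H⁺] = 0.004784
α₁ + 2α₂ = 0.8603
DIC = CA / (α₁ + 2α₂) = 6.50 / 0.8603 = 7.56 mmol/kg

DIC = 7.56 mmol/kg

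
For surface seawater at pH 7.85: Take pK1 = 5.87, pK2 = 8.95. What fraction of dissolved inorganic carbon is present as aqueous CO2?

α₀ = 0.00961

α₀ = 1 / (1 + K1/[H⁺] + K1K2/[H⁺]²) = 1 / (1 + 10^+1.98 + 10^+0.88)
   = 1 / (1 + 95.499 + 7.5858) = 1/104.09 = 0.009608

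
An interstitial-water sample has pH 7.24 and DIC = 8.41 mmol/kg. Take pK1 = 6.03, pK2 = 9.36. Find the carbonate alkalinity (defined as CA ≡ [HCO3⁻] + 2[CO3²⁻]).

CA = [HCO3⁻] + 2[CO3²⁻] = (α₁ + 2α₂)·DIC
At pH 7.24: [H⁺]/K1 = 10^-1.21 = 0.061660, K2/[H⁺] = 10^-2.12 = 0.0075858
α₁ = 1/(1 + 0.061660 + 0.0075858) = 1/1.0692 = 0.9352; α₂ = α₁·K2/[H⁺] = 0.007095
α₁ + 2α₂ = 0.9494
CA = 0.9494 × 8.41 = 7.98 mmol/kg

CA = 7.98 mmol/kg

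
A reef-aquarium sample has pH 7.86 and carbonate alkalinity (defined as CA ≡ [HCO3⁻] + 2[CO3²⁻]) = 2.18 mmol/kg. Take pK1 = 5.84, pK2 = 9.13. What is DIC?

DIC = 2.09 mmol/kg

CA = [HCO3⁻] + 2[CO3²⁻] = (α₁ + 2α₂)·DIC
At pH 7.86: [H⁺]/K1 = 10^-2.02 = 0.0095499, K2/[H⁺] = 10^-1.27 = 0.053703
α₁ = 1/(1 + 0.0095499 + 0.053703) = 1/1.0633 = 0.9405; α₂ = α₁·K2/[H⁺] = 0.05051
α₁ + 2α₂ = 1.0415
DIC = CA / (α₁ + 2α₂) = 2.18 / 1.0415 = 2.09 mmol/kg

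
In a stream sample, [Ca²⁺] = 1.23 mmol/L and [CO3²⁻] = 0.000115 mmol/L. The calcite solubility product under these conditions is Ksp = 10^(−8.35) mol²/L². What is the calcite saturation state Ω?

Ksp = 10^(−8.35) = 4.467×10^-9
Ω = [Ca²⁺][CO3²⁻]/Ksp = (1.23×10^-3)(0.000115×10^-3) / 4.467×10^-9 = 0.0317

Ω = 0.0317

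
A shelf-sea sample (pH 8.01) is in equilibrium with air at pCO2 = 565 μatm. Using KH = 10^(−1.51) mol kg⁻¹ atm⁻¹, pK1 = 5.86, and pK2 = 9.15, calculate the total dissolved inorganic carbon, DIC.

[CO2*] = KH · pCO2 = 10^(−1.51) × 565×10^-6 = 1.746×10^-5 mol/kg
α₀ = 1/(1 + K1/[H⁺] + K1K2/[H⁺]²) = 1/(1 + 10^+2.15 + 10^+1.01) = 0.006558
DIC = [CO2*]/α₀ = 1.746×10^-5 / 0.006558 = 2.66 mmol/kg

DIC = 2.66 mmol/kg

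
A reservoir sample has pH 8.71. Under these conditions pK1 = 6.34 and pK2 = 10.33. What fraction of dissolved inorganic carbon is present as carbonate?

α₂ = 0.0233

α₂ = 1 / (1 + [H⁺]/K2 + [H⁺]²/(K1K2)) = 1 / (1 + 10^+1.62 + 10^-0.75)
   = 1 / (1 + 41.687 + 0.17783) = 1/42.865 = 0.02333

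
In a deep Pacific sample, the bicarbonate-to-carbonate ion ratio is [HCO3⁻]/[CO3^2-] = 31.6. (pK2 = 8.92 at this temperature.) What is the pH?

From K2 = [H⁺][CO3^2-]/[HCO3⁻]:  pH = pK2 − log₁₀([HCO3⁻]/[CO3^2-])
log₁₀(31.6) = +1.500
pH = 8.92 − (+1.500) = 7.42

pH = 7.42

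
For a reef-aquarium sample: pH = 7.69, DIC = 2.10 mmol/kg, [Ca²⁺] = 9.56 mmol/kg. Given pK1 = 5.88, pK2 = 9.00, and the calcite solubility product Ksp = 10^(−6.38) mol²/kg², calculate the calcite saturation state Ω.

α₂ = 1 / (1 + [H⁺]/K2 + [H⁺]²/(K1K2)) = 1 / (1 + 10^+1.31 + 10^-0.50)
   = 1 / (1 + 20.417 + 0.31623) = 1/21.734 = 0.04601
[CO3²⁻] = α₂ × DIC = 0.04601 × 2.10 = 0.09662 mmol/kg
Ksp = 10^(−6.38) = 4.169×10^-7
Ω = [Ca²⁺][CO3²⁻]/Ksp = (9.56×10^-3)(9.662×10^-5) / 4.169×10^-7 = 2.22

Ω = 2.22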